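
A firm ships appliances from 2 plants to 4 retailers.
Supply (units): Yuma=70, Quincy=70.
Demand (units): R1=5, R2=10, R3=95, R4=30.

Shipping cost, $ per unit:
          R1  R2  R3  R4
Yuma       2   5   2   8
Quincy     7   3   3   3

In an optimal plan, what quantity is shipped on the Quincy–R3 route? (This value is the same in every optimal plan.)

30

The minimum-cost plan:
  Yuma to R1: 5 × $2 = $10
  Yuma to R3: 65 × $2 = $130
  Quincy to R2: 10 × $3 = $30
  Quincy to R3: 30 × $3 = $90
  Quincy to R4: 30 × $3 = $90
Total cost = $350.
So Quincy→R3 carries 30 units.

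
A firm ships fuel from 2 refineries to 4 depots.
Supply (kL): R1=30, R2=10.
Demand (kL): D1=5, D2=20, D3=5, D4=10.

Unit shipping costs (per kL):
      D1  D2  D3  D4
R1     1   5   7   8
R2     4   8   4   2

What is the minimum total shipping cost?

A cheapest plan:
  R1→D1: 5 × 1 = 5
  R1→D2: 20 × 5 = 100
  R1→D3: 5 × 7 = 35
  R2→D4: 10 × 2 = 20
Total = 5 + 100 + 35 + 20 = 160.
(Supply check: R1 ships 30; R2 ships 10.)

160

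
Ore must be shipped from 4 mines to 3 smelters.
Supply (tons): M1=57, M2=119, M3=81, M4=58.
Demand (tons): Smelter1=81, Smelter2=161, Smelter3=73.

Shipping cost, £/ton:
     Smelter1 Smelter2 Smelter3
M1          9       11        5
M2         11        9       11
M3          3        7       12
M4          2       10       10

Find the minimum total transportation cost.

1979

One minimum-cost allocation:
  M1–Smelter3: 57 × £5 = £285
  M2–Smelter2: 103 × £9 = £927
  M2–Smelter3: 16 × £11 = £176
  M3–Smelter1: 23 × £3 = £69
  M3–Smelter2: 58 × £7 = £406
  M4–Smelter1: 58 × £2 = £116
Total = 285 + 927 + 176 + 69 + 406 + 116 = £1979.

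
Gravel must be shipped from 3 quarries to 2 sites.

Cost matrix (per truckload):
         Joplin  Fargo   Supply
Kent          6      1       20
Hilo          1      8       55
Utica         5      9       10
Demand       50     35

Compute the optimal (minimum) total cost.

One minimum-cost allocation:
  Kent->Fargo: 20 truckloads
  Hilo->Joplin: 50 truckloads
  Hilo->Fargo: 5 truckloads
  Utica->Fargo: 10 truckloads
Total cost = 200.

200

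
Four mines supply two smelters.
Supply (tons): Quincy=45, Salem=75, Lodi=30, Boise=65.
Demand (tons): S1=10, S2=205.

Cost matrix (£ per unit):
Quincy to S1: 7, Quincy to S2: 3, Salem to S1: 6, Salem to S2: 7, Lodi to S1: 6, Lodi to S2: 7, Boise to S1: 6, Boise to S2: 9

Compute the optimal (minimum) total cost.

1425

Optimal allocation:
  Quincy->S2: 45 × £3 = £135
  Salem->S2: 75 × £7 = £525
  Lodi->S2: 30 × £7 = £210
  Boise->S1: 10 × £6 = £60
  Boise->S2: 55 × £9 = £495
Total = 135 + 525 + 210 + 60 + 495 = £1425.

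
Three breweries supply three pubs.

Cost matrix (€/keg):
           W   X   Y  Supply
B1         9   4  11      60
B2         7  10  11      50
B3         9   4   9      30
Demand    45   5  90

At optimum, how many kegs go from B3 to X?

0

The minimum-cost plan:
  B1 to X: 5 kegs
  B1 to Y: 55 kegs
  B2 to W: 45 kegs
  B2 to Y: 5 kegs
  B3 to Y: 30 kegs
Total cost = €1265.
The route B3→X is not used.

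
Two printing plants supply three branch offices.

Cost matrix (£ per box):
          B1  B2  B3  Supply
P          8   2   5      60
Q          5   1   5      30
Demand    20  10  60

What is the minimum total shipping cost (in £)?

A cheapest plan:
  P to B3: 60 × £5 = £300
  Q to B1: 20 × £5 = £100
  Q to B2: 10 × £1 = £10
Total = 300 + 100 + 10 = £410.
(Supply check: P ships 60; Q ships 30.)

410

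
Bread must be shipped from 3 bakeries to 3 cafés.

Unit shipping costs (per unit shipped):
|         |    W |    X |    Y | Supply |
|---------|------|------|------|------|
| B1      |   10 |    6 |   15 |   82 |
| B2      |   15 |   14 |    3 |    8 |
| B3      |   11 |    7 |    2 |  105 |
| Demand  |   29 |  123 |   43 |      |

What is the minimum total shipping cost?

Optimal allocation:
  B1 to X: 82 × 6 = 492
  B2 to Y: 8 × 3 = 24
  B3 to W: 29 × 11 = 319
  B3 to X: 41 × 7 = 287
  B3 to Y: 35 × 2 = 70
Total = 492 + 24 + 319 + 287 + 70 = 1192.

1192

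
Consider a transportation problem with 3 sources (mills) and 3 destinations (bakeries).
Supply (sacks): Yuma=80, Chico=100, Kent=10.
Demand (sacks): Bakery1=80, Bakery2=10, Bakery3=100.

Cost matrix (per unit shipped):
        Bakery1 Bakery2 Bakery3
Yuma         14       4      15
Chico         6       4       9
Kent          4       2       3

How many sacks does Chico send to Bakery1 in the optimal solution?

80

Optimal shipments:
  Yuma–Bakery2: 10 sacks
  Yuma–Bakery3: 70 sacks
  Chico–Bakery1: 80 sacks
  Chico–Bakery3: 20 sacks
  Kent–Bakery3: 10 sacks
Total cost = 1780.
So Chico→Bakery1 carries 80 sacks.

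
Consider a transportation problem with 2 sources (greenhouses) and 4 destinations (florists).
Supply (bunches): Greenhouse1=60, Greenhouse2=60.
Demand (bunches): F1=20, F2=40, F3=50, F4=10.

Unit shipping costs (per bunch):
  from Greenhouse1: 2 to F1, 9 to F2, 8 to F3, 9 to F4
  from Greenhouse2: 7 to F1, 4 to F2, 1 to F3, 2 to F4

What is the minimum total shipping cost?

One minimum-cost allocation:
  Greenhouse1 to F1: 20 × 2 = 40
  Greenhouse1 to F2: 40 × 9 = 360
  Greenhouse2 to F3: 50 × 1 = 50
  Greenhouse2 to F4: 10 × 2 = 20
Total = 40 + 360 + 50 + 20 = 470.
(Supply check: Greenhouse1 ships 60; Greenhouse2 ships 60.)

470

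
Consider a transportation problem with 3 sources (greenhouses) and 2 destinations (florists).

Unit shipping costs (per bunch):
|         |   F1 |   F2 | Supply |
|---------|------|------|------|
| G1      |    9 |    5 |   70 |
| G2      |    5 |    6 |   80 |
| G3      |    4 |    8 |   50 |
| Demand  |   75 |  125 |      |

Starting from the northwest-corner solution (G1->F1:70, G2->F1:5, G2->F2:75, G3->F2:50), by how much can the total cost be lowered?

500

Current plan cost = 70·9 + 5·5 + 75·6 + 50·8 = 1505.
Optimal plan:
  G1 to F2: 70 bunches
  G2 to F1: 25 bunches
  G2 to F2: 55 bunches
  G3 to F1: 50 bunches
Optimal cost = 1005.
Saving = 1505 − 1005 = 500.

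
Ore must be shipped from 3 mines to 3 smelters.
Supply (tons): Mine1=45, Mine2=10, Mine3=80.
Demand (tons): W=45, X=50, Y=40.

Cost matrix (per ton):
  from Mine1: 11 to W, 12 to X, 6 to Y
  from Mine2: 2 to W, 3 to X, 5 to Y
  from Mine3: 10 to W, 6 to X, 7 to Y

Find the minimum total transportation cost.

Optimal allocation:
  Mine1 to W: 5 tons
  Mine1 to Y: 40 tons
  Mine2 to W: 10 tons
  Mine3 to W: 30 tons
  Mine3 to X: 50 tons
Total cost = 915.
(Supply check: Mine1 ships 45; Mine2 ships 10; Mine3 ships 80.)

915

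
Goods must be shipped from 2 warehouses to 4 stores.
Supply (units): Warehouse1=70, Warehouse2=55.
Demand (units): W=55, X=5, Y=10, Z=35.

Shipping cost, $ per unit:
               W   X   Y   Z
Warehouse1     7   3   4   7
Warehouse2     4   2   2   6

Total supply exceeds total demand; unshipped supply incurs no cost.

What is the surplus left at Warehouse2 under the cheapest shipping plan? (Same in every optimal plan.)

0

Minimum-cost shipments:
  Warehouse1->X: 5 × $3 = $15
  Warehouse1->Y: 10 × $4 = $40
  Warehouse1->Z: 35 × $7 = $245
  Warehouse2->W: 55 × $4 = $220
Total cost = $520.
Warehouse2 ships 55 of its 55, leaving 0.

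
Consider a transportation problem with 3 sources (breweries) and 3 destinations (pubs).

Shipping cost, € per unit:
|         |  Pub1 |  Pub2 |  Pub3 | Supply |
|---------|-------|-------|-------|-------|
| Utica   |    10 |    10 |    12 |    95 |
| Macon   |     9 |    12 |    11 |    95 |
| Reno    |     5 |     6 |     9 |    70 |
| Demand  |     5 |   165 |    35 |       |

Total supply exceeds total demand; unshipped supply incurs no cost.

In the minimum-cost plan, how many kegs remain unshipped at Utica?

0

Minimum-cost shipments:
  Utica->Pub2: 95 × €10 = €950
  Macon->Pub1: 5 × €9 = €45
  Macon->Pub3: 35 × €11 = €385
  Reno->Pub2: 70 × €6 = €420
Total cost = €1800.
Utica ships 95 of its 95, leaving 0.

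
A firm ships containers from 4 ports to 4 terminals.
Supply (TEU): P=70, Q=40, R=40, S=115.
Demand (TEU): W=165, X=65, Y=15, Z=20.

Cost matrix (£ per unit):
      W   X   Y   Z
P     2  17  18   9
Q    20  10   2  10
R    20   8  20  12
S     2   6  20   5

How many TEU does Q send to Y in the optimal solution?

The minimum-cost plan:
  P→W: 70 × £2 = £140
  Q→X: 25 × £10 = £250
  Q→Y: 15 × £2 = £30
  R→X: 40 × £8 = £320
  S→W: 95 × £2 = £190
  S→Z: 20 × £5 = £100
Total cost = £1030.
So Q→Y carries 15 TEU.

15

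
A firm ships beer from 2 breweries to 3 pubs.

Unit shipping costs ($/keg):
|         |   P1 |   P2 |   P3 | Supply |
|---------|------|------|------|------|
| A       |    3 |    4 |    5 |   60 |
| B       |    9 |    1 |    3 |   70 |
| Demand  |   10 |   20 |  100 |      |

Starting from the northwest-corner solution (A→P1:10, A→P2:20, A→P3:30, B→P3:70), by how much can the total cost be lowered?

20

Current plan cost = 10·3 + 20·4 + 30·5 + 70·3 = $470.
Optimal plan:
  A–P1: 10 × $3 = $30
  A–P3: 50 × $5 = $250
  B–P2: 20 × $1 = $20
  B–P3: 50 × $3 = $150
Optimal cost = $450.
Saving = 470 − 450 = $20.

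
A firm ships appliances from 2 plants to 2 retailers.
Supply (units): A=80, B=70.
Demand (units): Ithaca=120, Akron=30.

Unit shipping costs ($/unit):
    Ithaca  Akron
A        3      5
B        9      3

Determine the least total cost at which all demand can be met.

Optimal allocation:
  A->Ithaca: 80 × $3 = $240
  B->Ithaca: 40 × $9 = $360
  B->Akron: 30 × $3 = $90
Total = 240 + 360 + 90 = $690.

690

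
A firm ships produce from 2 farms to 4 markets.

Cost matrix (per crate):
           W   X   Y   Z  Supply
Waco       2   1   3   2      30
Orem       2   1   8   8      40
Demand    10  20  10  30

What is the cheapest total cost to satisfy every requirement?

180

Optimal allocation:
  Waco–Z: 30 crates
  Orem–W: 10 crates
  Orem–X: 20 crates
  Orem–Y: 10 crates
Total cost = 180.
(Supply check: Waco ships 30; Orem ships 40.)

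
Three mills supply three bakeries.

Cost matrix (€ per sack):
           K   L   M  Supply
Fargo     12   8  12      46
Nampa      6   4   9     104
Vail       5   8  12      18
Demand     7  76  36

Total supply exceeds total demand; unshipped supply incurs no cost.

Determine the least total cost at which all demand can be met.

Optimal allocation:
  Nampa->L: 76 × €4 = €304
  Nampa->M: 28 × €9 = €252
  Vail->K: 7 × €5 = €35
  Vail->M: 8 × €12 = €96
Total = 304 + 252 + 35 + 96 = €687.

687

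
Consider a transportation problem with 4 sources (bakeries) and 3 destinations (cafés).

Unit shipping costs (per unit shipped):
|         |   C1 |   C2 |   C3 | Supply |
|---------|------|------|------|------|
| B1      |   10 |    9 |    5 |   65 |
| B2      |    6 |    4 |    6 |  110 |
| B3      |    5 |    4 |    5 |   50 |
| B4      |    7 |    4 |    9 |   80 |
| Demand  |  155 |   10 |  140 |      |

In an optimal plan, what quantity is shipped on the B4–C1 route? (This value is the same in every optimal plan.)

70

Optimal shipments:
  B1→C3: 65 × 5 = 325
  B2→C1: 35 × 6 = 210
  B2→C3: 75 × 6 = 450
  B3→C1: 50 × 5 = 250
  B4→C1: 70 × 7 = 490
  B4→C2: 10 × 4 = 40
Total cost = 1765.
So B4→C1 carries 70 trays.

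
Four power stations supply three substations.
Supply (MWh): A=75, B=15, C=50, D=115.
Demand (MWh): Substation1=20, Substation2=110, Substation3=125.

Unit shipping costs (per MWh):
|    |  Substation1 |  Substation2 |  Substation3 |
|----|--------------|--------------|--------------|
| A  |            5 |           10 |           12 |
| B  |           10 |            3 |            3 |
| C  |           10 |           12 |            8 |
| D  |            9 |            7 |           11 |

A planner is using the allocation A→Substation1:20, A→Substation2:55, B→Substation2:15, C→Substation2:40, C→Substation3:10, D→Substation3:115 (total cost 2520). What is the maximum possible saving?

490

Current plan cost = 20·5 + 55·10 + 15·3 + 40·12 + 10·8 + 115·11 = 2520.
Optimal plan:
  A–Substation1: 20 × 5 = 100
  A–Substation3: 55 × 12 = 660
  B–Substation3: 15 × 3 = 45
  C–Substation3: 50 × 8 = 400
  D–Substation2: 110 × 7 = 770
  D–Substation3: 5 × 11 = 55
Optimal cost = 2030.
Saving = 2520 − 2030 = 490.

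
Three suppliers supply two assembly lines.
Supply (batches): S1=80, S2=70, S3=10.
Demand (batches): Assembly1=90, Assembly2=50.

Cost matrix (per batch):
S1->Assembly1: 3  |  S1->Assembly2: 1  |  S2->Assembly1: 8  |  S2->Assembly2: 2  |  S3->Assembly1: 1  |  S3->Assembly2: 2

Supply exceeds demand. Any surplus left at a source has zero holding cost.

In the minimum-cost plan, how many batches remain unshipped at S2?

Minimum-cost shipments:
  S1–Assembly1: 80 × 3 = 240
  S2–Assembly2: 50 × 2 = 100
  S3–Assembly1: 10 × 1 = 10
Total cost = 350.
S2 ships 50 of its 70, leaving 20.

20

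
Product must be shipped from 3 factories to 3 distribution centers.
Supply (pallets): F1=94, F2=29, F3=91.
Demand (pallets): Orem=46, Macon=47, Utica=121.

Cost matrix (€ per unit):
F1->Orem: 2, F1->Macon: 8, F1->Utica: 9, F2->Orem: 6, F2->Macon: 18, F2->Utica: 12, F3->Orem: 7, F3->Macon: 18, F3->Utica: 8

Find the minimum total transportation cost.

1553

A cheapest plan:
  F1 to Orem: 46 × €2 = €92
  F1 to Macon: 47 × €8 = €376
  F1 to Utica: 1 × €9 = €9
  F2 to Utica: 29 × €12 = €348
  F3 to Utica: 91 × €8 = €728
Total = 92 + 376 + 9 + 348 + 728 = €1553.
(Supply check: F1 ships 94; F2 ships 29; F3 ships 91.)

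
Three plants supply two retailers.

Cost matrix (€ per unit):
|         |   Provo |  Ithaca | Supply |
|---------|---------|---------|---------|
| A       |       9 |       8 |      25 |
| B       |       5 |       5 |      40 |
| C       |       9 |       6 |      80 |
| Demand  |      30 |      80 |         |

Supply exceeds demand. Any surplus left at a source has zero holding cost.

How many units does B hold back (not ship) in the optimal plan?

0

Minimum-cost shipments:
  B to Provo: 30 × €5 = €150
  B to Ithaca: 10 × €5 = €50
  C to Ithaca: 70 × €6 = €420
Total cost = €620.
B ships 40 of its 40, leaving 0.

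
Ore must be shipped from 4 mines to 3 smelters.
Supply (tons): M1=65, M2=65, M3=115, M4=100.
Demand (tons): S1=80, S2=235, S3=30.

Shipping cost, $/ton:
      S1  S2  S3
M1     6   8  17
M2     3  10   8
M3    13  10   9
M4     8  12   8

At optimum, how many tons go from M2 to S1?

The minimum-cost plan:
  M1–S2: 65 × $8 = $520
  M2–S1: 65 × $3 = $195
  M3–S2: 115 × $10 = $1150
  M4–S1: 15 × $8 = $120
  M4–S2: 55 × $12 = $660
  M4–S3: 30 × $8 = $240
Total cost = $2885.
So M2→S1 carries 65 tons.

65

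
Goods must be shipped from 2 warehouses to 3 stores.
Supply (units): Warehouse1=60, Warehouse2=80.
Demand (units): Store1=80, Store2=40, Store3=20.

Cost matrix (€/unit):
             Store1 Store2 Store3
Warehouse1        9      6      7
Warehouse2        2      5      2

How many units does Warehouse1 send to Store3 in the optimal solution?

20

The minimum-cost plan:
  Warehouse1→Store2: 40 × €6 = €240
  Warehouse1→Store3: 20 × €7 = €140
  Warehouse2→Store1: 80 × €2 = €160
Total cost = €540.
So Warehouse1→Store3 carries 20 units.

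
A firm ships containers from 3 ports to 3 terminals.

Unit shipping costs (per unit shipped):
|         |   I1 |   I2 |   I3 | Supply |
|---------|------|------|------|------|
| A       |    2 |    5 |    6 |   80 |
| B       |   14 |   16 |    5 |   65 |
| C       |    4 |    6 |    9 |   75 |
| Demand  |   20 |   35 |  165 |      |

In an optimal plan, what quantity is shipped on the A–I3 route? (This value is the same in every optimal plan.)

80

The minimum-cost plan:
  A→I3: 80 × 6 = 480
  B→I3: 65 × 5 = 325
  C→I1: 20 × 4 = 80
  C→I2: 35 × 6 = 210
  C→I3: 20 × 9 = 180
Total cost = 1275.
So A→I3 carries 80 TEU.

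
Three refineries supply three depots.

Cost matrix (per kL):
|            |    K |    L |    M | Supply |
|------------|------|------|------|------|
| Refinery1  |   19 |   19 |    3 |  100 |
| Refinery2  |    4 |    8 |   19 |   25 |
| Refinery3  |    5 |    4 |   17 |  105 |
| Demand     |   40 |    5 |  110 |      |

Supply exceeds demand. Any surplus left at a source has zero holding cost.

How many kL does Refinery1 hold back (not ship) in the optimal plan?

0

An optimal plan:
  Refinery1->M: 100 kL
  Refinery2->K: 25 kL
  Refinery3->K: 15 kL
  Refinery3->L: 5 kL
  Refinery3->M: 10 kL
Total cost = 665.
Refinery1 ships 100 of its 100, leaving 0.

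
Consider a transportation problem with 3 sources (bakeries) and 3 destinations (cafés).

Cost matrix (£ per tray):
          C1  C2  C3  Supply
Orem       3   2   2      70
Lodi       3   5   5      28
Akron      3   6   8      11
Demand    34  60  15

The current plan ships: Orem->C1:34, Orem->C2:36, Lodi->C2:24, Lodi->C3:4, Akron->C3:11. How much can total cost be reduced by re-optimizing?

Current plan cost = 34·3 + 36·2 + 24·5 + 4·5 + 11·8 = £402.
Optimal plan:
  Orem–C2: 55 × £2 = £110
  Orem–C3: 15 × £2 = £30
  Lodi–C1: 23 × £3 = £69
  Lodi–C2: 5 × £5 = £25
  Akron–C1: 11 × £3 = £33
Optimal cost = £267.
Saving = 402 − 267 = £135.

135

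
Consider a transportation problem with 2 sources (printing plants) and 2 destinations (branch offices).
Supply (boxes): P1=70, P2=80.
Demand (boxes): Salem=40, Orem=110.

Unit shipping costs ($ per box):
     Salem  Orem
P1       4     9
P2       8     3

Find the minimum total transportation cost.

670

One minimum-cost allocation:
  P1–Salem: 40 × $4 = $160
  P1–Orem: 30 × $9 = $270
  P2–Orem: 80 × $3 = $240
Total = 160 + 270 + 240 = $670.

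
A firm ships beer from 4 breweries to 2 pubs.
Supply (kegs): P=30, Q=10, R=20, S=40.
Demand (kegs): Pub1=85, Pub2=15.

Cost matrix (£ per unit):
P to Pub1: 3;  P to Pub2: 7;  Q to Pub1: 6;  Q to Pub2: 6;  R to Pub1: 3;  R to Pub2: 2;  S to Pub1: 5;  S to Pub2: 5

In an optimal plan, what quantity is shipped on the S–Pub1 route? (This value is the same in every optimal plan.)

Optimal shipments:
  P to Pub1: 30 × £3 = £90
  Q to Pub1: 10 × £6 = £60
  R to Pub1: 5 × £3 = £15
  R to Pub2: 15 × £2 = £30
  S to Pub1: 40 × £5 = £200
Total cost = £395.
So S→Pub1 carries 40 kegs.

40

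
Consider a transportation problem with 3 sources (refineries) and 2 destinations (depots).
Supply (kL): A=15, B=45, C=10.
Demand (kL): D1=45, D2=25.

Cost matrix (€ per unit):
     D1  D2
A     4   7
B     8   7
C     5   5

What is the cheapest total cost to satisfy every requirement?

Optimal allocation:
  A–D1: 15 × €4 = €60
  B–D1: 20 × €8 = €160
  B–D2: 25 × €7 = €175
  C–D1: 10 × €5 = €50
Total = 60 + 160 + 175 + 50 = €445.
(Supply check: A ships 15; B ships 45; C ships 10.)

445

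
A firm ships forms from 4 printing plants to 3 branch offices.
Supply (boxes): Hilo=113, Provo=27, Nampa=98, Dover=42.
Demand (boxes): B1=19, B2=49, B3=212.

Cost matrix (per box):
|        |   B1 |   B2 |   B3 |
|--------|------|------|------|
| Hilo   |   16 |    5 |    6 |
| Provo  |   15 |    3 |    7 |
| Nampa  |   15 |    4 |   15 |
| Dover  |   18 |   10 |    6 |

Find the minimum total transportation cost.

2050

One minimum-cost allocation:
  Hilo to B3: 113 × 6 = 678
  Provo to B3: 27 × 7 = 189
  Nampa to B1: 19 × 15 = 285
  Nampa to B2: 49 × 4 = 196
  Nampa to B3: 30 × 15 = 450
  Dover to B3: 42 × 6 = 252
Total = 678 + 189 + 285 + 196 + 450 + 252 = 2050.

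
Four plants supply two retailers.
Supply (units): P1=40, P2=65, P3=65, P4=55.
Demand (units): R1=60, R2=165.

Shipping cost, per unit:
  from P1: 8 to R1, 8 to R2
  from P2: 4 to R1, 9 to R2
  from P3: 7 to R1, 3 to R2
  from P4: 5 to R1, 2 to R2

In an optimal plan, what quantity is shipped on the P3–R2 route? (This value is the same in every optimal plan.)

Solving gives:
  P1->R2: 40 units
  P2->R1: 60 units
  P2->R2: 5 units
  P3->R2: 65 units
  P4->R2: 55 units
Total cost = 910.
So P3→R2 carries 65 units.

65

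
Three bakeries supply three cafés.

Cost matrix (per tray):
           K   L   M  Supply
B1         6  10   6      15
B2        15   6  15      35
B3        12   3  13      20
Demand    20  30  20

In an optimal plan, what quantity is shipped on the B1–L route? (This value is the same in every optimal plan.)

0

The minimum-cost plan:
  B1→M: 15 × 6 = 90
  B2→K: 20 × 15 = 300
  B2→L: 10 × 6 = 60
  B2→M: 5 × 15 = 75
  B3→L: 20 × 3 = 60
Total cost = 585.
The route B1→L is not used.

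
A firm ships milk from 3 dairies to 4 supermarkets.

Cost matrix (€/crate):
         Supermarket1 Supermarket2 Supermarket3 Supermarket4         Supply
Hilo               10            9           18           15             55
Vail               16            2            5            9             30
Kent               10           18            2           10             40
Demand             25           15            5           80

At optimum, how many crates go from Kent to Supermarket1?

Solving gives:
  Hilo→Supermarket1: 25 × €10 = €250
  Hilo→Supermarket4: 30 × €15 = €450
  Vail→Supermarket2: 15 × €2 = €30
  Vail→Supermarket4: 15 × €9 = €135
  Kent→Supermarket3: 5 × €2 = €10
  Kent→Supermarket4: 35 × €10 = €350
Total cost = €1225.
The route Kent→Supermarket1 is not used.

0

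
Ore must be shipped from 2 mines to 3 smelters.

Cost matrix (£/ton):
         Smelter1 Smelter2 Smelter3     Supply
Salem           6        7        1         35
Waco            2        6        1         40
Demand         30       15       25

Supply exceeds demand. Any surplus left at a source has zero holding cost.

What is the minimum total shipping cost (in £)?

One minimum-cost allocation:
  Salem to Smelter2: 5 × £7 = £35
  Salem to Smelter3: 25 × £1 = £25
  Waco to Smelter1: 30 × £2 = £60
  Waco to Smelter2: 10 × £6 = £60
Total = 35 + 25 + 60 + 60 = £180.

180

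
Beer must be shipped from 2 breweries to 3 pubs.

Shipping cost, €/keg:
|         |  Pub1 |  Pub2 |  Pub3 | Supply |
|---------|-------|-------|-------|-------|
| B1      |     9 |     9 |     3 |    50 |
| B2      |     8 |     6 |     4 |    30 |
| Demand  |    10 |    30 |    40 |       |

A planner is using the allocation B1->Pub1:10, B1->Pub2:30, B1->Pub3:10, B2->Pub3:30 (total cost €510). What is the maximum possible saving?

Current plan cost = 10·9 + 30·9 + 10·3 + 30·4 = €510.
Optimal plan:
  B1→Pub1: 10 × €9 = €90
  B1→Pub3: 40 × €3 = €120
  B2→Pub2: 30 × €6 = €180
Optimal cost = €390.
Saving = 510 − 390 = €120.

120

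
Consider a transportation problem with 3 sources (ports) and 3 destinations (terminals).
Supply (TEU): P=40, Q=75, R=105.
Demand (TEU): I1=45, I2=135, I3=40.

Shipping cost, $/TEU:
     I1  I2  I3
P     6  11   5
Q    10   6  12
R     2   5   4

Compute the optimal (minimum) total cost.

Optimal allocation:
  P->I3: 40 × $5 = $200
  Q->I2: 75 × $6 = $450
  R->I1: 45 × $2 = $90
  R->I2: 60 × $5 = $300
Total = 200 + 450 + 90 + 300 = $1040.
(Supply check: P ships 40; Q ships 75; R ships 105.)

1040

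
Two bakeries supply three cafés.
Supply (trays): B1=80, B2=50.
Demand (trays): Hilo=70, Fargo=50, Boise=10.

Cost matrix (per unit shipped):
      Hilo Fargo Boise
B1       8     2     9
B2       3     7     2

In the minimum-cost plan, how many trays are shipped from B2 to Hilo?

40

Optimal shipments:
  B1->Hilo: 30 × 8 = 240
  B1->Fargo: 50 × 2 = 100
  B2->Hilo: 40 × 3 = 120
  B2->Boise: 10 × 2 = 20
Total cost = 480.
So B2→Hilo carries 40 trays.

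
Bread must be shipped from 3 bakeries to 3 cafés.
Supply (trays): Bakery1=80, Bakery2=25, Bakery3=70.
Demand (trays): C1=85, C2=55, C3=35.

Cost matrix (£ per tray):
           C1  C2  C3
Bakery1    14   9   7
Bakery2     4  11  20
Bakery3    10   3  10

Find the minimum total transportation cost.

Optimal allocation:
  Bakery1–C1: 45 × £14 = £630
  Bakery1–C3: 35 × £7 = £245
  Bakery2–C1: 25 × £4 = £100
  Bakery3–C1: 15 × £10 = £150
  Bakery3–C2: 55 × £3 = £165
Total = 630 + 245 + 100 + 150 + 165 = £1290.
(Supply check: Bakery1 ships 80; Bakery2 ships 25; Bakery3 ships 70.)

1290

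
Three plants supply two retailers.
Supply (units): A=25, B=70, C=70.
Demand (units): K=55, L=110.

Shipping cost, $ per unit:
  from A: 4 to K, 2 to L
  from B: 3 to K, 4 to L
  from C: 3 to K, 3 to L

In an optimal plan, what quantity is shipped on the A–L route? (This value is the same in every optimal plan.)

25

Optimal shipments:
  A→L: 25 × $2 = $50
  B→K: 55 × $3 = $165
  B→L: 15 × $4 = $60
  C→L: 70 × $3 = $210
Total cost = $485.
So A→L carries 25 units.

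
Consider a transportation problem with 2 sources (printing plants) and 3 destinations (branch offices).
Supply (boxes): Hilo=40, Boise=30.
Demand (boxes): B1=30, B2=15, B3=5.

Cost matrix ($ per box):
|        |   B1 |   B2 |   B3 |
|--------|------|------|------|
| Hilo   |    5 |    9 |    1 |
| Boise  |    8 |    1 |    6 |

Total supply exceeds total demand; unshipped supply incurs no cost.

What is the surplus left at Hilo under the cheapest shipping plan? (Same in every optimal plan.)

5

An optimal plan:
  Hilo->B1: 30 × $5 = $150
  Hilo->B3: 5 × $1 = $5
  Boise->B2: 15 × $1 = $15
Total cost = $170.
Hilo ships 35 of its 40, leaving 5.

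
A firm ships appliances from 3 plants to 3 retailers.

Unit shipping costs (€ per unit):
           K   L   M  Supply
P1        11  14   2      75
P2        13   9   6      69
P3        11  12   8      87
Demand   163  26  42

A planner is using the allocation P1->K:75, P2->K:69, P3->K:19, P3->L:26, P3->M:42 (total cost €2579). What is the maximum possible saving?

Current plan cost = 75·11 + 69·13 + 19·11 + 26·12 + 42·8 = €2579.
Optimal plan:
  P1->K: 33 × €11 = €363
  P1->M: 42 × €2 = €84
  P2->K: 43 × €13 = €559
  P2->L: 26 × €9 = €234
  P3->K: 87 × €11 = €957
Optimal cost = €2197.
Saving = 2579 − 2197 = €382.

382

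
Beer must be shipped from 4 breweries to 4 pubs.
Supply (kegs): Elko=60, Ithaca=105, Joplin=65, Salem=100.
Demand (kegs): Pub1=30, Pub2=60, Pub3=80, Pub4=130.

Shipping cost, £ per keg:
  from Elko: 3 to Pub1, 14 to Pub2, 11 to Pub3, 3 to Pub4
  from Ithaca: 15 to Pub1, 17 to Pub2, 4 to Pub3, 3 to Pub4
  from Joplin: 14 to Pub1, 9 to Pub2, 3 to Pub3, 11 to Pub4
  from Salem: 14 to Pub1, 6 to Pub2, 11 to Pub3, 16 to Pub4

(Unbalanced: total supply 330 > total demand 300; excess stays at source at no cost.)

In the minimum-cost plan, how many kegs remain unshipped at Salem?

An optimal plan:
  Elko to Pub1: 30 × £3 = £90
  Elko to Pub4: 30 × £3 = £90
  Ithaca to Pub3: 5 × £4 = £20
  Ithaca to Pub4: 100 × £3 = £300
  Joplin to Pub3: 65 × £3 = £195
  Salem to Pub2: 60 × £6 = £360
  Salem to Pub3: 10 × £11 = £110
Total cost = £1165.
Salem ships 70 of its 100, leaving 30.

30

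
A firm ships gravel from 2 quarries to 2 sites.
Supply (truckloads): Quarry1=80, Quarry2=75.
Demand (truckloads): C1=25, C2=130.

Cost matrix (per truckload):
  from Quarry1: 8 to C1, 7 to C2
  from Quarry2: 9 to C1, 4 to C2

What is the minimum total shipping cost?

885

An optimal shipping plan:
  Quarry1–C1: 25 × 8 = 200
  Quarry1–C2: 55 × 7 = 385
  Quarry2–C2: 75 × 4 = 300
Total = 200 + 385 + 300 = 885.
(Supply check: Quarry1 ships 80; Quarry2 ships 75.)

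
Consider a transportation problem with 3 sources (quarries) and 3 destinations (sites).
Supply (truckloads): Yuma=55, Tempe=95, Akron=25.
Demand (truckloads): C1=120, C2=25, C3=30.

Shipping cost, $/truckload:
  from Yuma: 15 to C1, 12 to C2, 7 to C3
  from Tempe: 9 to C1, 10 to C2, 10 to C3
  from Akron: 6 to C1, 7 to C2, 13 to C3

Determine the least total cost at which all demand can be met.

1515

One minimum-cost allocation:
  Yuma–C2: 25 × $12 = $300
  Yuma–C3: 30 × $7 = $210
  Tempe–C1: 95 × $9 = $855
  Akron–C1: 25 × $6 = $150
Total = 300 + 210 + 855 + 150 = $1515.
(Supply check: Yuma ships 55; Tempe ships 95; Akron ships 25.)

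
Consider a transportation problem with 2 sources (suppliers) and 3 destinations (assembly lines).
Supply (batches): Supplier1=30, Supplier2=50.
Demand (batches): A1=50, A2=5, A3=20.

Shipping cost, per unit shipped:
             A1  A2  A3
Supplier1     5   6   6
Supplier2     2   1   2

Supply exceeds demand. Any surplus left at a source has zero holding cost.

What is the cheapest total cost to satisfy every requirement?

220

An optimal shipping plan:
  Supplier1–A1: 25 × 5 = 125
  Supplier2–A1: 25 × 2 = 50
  Supplier2–A2: 5 × 1 = 5
  Supplier2–A3: 20 × 2 = 40
Total = 125 + 50 + 5 + 40 = 220.
(Supply check: Supplier1 ships 25; Supplier2 ships 50.)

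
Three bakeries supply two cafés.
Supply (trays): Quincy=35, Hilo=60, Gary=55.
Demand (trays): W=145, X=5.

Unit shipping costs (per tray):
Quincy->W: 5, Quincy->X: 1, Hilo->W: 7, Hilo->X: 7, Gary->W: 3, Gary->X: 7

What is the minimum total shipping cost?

740

A cheapest plan:
  Quincy->W: 30 × 5 = 150
  Quincy->X: 5 × 1 = 5
  Hilo->W: 60 × 7 = 420
  Gary->W: 55 × 3 = 165
Total = 150 + 5 + 420 + 165 = 740.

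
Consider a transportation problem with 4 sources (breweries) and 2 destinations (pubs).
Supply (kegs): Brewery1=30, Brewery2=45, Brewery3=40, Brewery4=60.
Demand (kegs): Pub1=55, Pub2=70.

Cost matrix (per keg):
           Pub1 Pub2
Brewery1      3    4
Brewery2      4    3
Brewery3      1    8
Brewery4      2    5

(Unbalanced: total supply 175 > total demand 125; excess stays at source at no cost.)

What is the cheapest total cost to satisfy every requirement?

A cheapest plan:
  Brewery1→Pub2: 25 kegs
  Brewery2→Pub2: 45 kegs
  Brewery3→Pub1: 40 kegs
  Brewery4→Pub1: 15 kegs
Total cost = 305.

305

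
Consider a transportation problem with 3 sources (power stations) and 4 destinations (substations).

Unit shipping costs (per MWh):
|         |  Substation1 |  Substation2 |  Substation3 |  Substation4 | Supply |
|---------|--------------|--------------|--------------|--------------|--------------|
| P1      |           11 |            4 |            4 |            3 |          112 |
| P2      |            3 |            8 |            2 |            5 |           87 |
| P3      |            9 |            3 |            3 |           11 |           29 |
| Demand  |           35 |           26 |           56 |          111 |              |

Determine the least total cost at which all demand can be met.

One minimum-cost allocation:
  P1–Substation2: 1 MWh
  P1–Substation4: 111 MWh
  P2–Substation1: 35 MWh
  P2–Substation3: 52 MWh
  P3–Substation2: 25 MWh
  P3–Substation3: 4 MWh
Total cost = 633.

633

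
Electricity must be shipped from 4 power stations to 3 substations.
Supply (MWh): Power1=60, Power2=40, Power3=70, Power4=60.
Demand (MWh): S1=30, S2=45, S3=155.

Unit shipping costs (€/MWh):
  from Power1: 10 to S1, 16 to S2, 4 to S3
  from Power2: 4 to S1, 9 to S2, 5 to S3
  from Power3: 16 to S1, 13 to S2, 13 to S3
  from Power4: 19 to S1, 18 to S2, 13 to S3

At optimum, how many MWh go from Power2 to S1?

30

Solving gives:
  Power1–S3: 60 × €4 = €240
  Power2–S1: 30 × €4 = €120
  Power2–S3: 10 × €5 = €50
  Power3–S2: 45 × €13 = €585
  Power3–S3: 25 × €13 = €325
  Power4–S3: 60 × €13 = €780
Total cost = €2100.
So Power2→S1 carries 30 MWh.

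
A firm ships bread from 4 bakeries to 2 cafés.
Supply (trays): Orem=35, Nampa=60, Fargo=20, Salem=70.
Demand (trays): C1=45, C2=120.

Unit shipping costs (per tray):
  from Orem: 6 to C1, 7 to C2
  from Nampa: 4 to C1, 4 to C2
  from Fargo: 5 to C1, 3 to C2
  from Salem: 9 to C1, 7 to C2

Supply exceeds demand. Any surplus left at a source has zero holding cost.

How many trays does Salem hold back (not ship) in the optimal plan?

20

Minimum-cost shipments:
  Orem to C1: 35 × 6 = 210
  Nampa to C1: 10 × 4 = 40
  Nampa to C2: 50 × 4 = 200
  Fargo to C2: 20 × 3 = 60
  Salem to C2: 50 × 7 = 350
Total cost = 860.
Salem ships 50 of its 70, leaving 20.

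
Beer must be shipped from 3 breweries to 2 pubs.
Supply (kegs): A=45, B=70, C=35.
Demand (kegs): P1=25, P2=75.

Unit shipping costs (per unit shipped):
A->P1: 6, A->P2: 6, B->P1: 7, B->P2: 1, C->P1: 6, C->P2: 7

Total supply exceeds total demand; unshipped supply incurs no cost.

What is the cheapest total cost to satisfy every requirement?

Optimal allocation:
  A–P2: 5 × 6 = 30
  B–P2: 70 × 1 = 70
  C–P1: 25 × 6 = 150
Total = 30 + 70 + 150 = 250.
(Supply check: A ships 5; B ships 70; C ships 25.)

250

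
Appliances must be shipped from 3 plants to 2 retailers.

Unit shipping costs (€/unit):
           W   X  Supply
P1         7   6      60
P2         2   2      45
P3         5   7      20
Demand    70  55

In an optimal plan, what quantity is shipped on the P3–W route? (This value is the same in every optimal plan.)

20

The minimum-cost plan:
  P1->W: 5 units
  P1->X: 55 units
  P2->W: 45 units
  P3->W: 20 units
Total cost = €555.
So P3→W carries 20 units.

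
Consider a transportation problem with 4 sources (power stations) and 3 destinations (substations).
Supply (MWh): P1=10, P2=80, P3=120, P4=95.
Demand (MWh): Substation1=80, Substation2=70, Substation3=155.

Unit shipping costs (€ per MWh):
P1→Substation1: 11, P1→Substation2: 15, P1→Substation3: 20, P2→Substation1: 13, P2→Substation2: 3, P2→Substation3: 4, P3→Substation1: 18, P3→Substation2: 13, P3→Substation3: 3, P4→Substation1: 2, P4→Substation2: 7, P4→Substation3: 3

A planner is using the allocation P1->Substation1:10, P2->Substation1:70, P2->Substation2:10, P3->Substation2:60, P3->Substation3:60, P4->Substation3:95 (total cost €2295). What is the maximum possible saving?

1360

Current plan cost = 10·11 + 70·13 + 10·3 + 60·13 + 60·3 + 95·3 = €2295.
Optimal plan:
  P1→Substation1: 10 MWh
  P2→Substation2: 70 MWh
  P2→Substation3: 10 MWh
  P3→Substation3: 120 MWh
  P4→Substation1: 70 MWh
  P4→Substation3: 25 MWh
Optimal cost = €935.
Saving = 2295 − 935 = €1360.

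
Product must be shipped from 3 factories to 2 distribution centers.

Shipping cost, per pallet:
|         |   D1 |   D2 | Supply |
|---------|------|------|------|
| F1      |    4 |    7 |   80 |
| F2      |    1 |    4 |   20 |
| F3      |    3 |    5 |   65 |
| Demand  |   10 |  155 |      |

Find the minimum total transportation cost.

A cheapest plan:
  F1->D1: 10 × 4 = 40
  F1->D2: 70 × 7 = 490
  F2->D2: 20 × 4 = 80
  F3->D2: 65 × 5 = 325
Total = 40 + 490 + 80 + 325 = 935.

935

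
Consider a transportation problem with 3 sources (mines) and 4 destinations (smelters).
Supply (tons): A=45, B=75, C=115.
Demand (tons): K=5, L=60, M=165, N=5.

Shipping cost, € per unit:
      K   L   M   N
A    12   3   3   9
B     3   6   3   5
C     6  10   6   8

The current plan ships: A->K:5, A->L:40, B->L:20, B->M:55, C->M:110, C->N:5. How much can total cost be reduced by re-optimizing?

60

Current plan cost = 5·12 + 40·3 + 20·6 + 55·3 + 110·6 + 5·8 = €1165.
Optimal plan:
  A→L: 45 × €3 = €135
  B→K: 5 × €3 = €15
  B→L: 15 × €6 = €90
  B→M: 50 × €3 = €150
  B→N: 5 × €5 = €25
  C→M: 115 × €6 = €690
Optimal cost = €1105.
Saving = 1165 − 1105 = €60.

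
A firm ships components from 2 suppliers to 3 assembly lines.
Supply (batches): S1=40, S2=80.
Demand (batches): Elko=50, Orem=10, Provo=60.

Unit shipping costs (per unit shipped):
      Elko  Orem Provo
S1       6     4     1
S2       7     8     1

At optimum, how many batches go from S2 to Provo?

60

The minimum-cost plan:
  S1–Elko: 30 × 6 = 180
  S1–Orem: 10 × 4 = 40
  S2–Elko: 20 × 7 = 140
  S2–Provo: 60 × 1 = 60
Total cost = 420.
So S2→Provo carries 60 batches.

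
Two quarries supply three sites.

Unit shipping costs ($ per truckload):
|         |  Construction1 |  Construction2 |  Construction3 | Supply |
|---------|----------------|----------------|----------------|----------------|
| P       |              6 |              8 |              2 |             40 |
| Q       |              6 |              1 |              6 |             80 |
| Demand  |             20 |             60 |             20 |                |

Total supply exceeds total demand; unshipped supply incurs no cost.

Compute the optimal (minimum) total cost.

220

An optimal shipping plan:
  P to Construction1: 20 × $6 = $120
  P to Construction3: 20 × $2 = $40
  Q to Construction2: 60 × $1 = $60
Total = 120 + 40 + 60 = $220.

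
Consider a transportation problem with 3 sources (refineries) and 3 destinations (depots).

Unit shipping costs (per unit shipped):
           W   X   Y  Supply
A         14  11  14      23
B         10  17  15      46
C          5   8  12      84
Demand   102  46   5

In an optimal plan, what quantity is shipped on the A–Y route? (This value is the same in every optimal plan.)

0

The minimum-cost plan:
  A->X: 23 × 11 = 253
  B->W: 41 × 10 = 410
  B->Y: 5 × 15 = 75
  C->W: 61 × 5 = 305
  C->X: 23 × 8 = 184
Total cost = 1227.
The route A→Y is not used.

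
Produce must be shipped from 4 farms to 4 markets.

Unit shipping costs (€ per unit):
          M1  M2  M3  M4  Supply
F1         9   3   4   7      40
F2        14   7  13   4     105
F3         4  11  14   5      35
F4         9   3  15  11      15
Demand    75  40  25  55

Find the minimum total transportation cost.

An optimal shipping plan:
  F1→M1: 15 crates
  F1→M3: 25 crates
  F2→M1: 10 crates
  F2→M2: 40 crates
  F2→M4: 55 crates
  F3→M1: 35 crates
  F4→M1: 15 crates
Total cost = €1150.
(Supply check: F1 ships 40; F2 ships 105; F3 ships 35; F4 ships 15.)

1150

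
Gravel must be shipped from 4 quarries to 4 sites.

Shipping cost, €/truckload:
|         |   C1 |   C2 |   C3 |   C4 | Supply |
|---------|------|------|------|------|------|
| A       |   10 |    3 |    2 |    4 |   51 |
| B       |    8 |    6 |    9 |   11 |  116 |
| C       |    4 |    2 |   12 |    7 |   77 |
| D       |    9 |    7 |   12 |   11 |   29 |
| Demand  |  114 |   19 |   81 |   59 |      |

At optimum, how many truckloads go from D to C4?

Solving gives:
  A->C3: 51 × €2 = €102
  B->C1: 37 × €8 = €296
  B->C2: 19 × €6 = €114
  B->C3: 30 × €9 = €270
  B->C4: 30 × €11 = €330
  C->C1: 77 × €4 = €308
  D->C4: 29 × €11 = €319
Total cost = €1739.
So D→C4 carries 29 truckloads.

29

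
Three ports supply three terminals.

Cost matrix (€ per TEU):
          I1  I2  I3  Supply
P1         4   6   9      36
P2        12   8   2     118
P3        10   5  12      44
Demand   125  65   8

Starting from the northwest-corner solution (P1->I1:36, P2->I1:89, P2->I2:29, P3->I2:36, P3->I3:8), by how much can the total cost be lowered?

104

Current plan cost = 36·4 + 89·12 + 29·8 + 36·5 + 8·12 = €1720.
Optimal plan:
  P1→I1: 36 × €4 = €144
  P2→I1: 89 × €12 = €1068
  P2→I2: 21 × €8 = €168
  P2→I3: 8 × €2 = €16
  P3→I2: 44 × €5 = €220
Optimal cost = €1616.
Saving = 1720 − 1616 = €104.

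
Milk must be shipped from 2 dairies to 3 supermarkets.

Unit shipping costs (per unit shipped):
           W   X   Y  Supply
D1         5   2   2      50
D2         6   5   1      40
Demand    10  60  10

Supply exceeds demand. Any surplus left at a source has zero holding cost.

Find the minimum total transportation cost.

220

A cheapest plan:
  D1–X: 50 × 2 = 100
  D2–W: 10 × 6 = 60
  D2–X: 10 × 5 = 50
  D2–Y: 10 × 1 = 10
Total = 100 + 60 + 50 + 10 = 220.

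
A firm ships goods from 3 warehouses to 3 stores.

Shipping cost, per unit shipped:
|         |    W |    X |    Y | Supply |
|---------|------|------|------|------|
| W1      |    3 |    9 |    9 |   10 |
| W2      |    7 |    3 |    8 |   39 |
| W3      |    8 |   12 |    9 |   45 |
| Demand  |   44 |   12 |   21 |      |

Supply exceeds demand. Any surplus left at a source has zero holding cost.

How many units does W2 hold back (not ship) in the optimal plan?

Minimum-cost shipments:
  W1->W: 10 × 3 = 30
  W2->W: 27 × 7 = 189
  W2->X: 12 × 3 = 36
  W3->W: 7 × 8 = 56
  W3->Y: 21 × 9 = 189
Total cost = 500.
W2 ships 39 of its 39, leaving 0.

0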